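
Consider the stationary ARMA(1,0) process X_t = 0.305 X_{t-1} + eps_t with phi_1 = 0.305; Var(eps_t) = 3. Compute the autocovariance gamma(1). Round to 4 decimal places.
\gamma(1) = 1.0088

Multiply the model equation by X_{t-k} and take expectations. With theta_0 = psi_0 = 1 and psi_j the MA(infinity) weights, this gives
  gamma(k) - sum_i phi_i gamma(k-i) = c_k,
  c_k = sigma^2 * sum_{j=k..q} theta_j psi_{j-k}   (c_k = 0 for k > q),
using gamma(-m) = gamma(m).
Pure AR (q = 0): c_0 = sigma^2 = 3, c_k = 0 for k >= 1.
Equations for k = 0 and k = 1 (AR order 1):
  gamma(0) = phi_1 gamma(1) + c_0
  gamma(1) = phi_1 gamma(0) + c_1
Substituting the second into the first: gamma(0) (1 - phi_1^2) = c_0 + phi_1 c_1, so
  gamma(0) = c_0 / (1 - phi_1^2) = 3 / (1 - (0.305)^2) = 3 / 0.906975 = 3.307699.
  gamma(1) = phi_1 gamma(0) = (0.305)(3.307699) = 1.008848.
Therefore gamma(1) = 1.0088 (to 4 decimal places).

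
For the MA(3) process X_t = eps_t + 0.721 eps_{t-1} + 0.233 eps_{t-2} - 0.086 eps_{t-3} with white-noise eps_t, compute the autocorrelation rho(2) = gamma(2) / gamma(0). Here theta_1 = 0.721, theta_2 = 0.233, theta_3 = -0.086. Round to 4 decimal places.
\rho(2) = 0.1081

For an MA(q) process with theta_0 = 1, the autocovariance is
  gamma(k) = sigma^2 * sum_{i=0..q-k} theta_i * theta_{i+k},
and rho(k) = gamma(k) / gamma(0). Sigma^2 cancels.
  numerator   = (1)*(0.233) + (0.721)*(-0.086) = 0.170994.
  denominator = (1)^2 + (0.721)^2 + (0.233)^2 + (-0.086)^2 = 1.581526.
  rho(2) = 0.170994 / 1.581526 = 0.1081.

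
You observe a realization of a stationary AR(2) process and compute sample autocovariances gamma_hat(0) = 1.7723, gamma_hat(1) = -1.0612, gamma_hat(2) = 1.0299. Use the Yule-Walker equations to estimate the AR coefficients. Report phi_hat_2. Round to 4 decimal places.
\hat\phi_{2} = 0.3470

The Yule-Walker equations for an AR(p) process read, in matrix form,
  Gamma_p phi = r_p,   with   (Gamma_p)_{ij} = gamma(|i - j|),
                       (r_p)_i = gamma(i),   i,j = 1..p.
Substitute the sample gammas (Toeplitz matrix and right-hand side of size 2):
  Gamma_p = [[1.7723, -1.0612], [-1.0612, 1.7723]]
  r_p     = [-1.0612, 1.0299]
Written out:
  1.7723 phi_1 - 1.0612 phi_2 = -1.0612
  -1.0612 phi_1 + 1.7723 phi_2 = 1.0299
Solve by Cramer's rule:
  det = gamma(0)^2 - gamma(1)^2 = (1.7723)^2 - (-1.0612)^2 = 3.14104729 - 1.12614544 = 2.01490185
  phi_hat_1 = [gamma(1) gamma(0) - gamma(1) gamma(2)] / det = [(-1.0612)(1.7723) - (-1.0612)(1.0299)] / 2.01490185 = -0.78783488 / 2.01490185 = -0.391
  phi_hat_2 = [gamma(0) gamma(2) - gamma(1)^2] / det = [(1.7723)(1.0299) - (-1.0612)^2] / 2.01490185 = 0.69914633 / 2.01490185 = 0.347
So phi_hat = [-0.3910, 0.3470].
Therefore phi_hat_2 = 0.3470.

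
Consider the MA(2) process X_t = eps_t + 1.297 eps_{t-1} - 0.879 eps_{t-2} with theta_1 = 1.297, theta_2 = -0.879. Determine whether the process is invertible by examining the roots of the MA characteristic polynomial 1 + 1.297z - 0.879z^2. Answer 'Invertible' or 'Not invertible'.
\text{Not invertible}

The MA(q) characteristic polynomial is P(z) = 1 + 1.297z - 0.879z^2.
Invertibility requires all roots to lie outside the unit circle, i.e. |z| > 1 for every root.
Set 1 + (1.297) z + (-0.879) z^2 = 0, i.e. a z^2 + b z + c = 0 with a = -0.879, b = 1.297, c = 1.
Discriminant D = b^2 - 4ac = (1.297)^2 - 4*(-0.879)*1 = 1.682209 - (-3.516) = 5.198209.
D >= 0, so the roots are real: z = (-b +/- sqrt(D)) / (2a) = (-1.297 +/- 2.279958) / (-1.758).
  z_1 = (-1.297 + 2.279958) / (-1.758) = -0.5591,   |z_1| = 0.5591.
  z_2 = (-1.297 - 2.279958) / (-1.758) = 2.0347,   |z_2| = 2.0347.
Moduli of all roots: 0.5591, 2.0347.
All moduli strictly greater than 1? No.
Verdict: Not invertible.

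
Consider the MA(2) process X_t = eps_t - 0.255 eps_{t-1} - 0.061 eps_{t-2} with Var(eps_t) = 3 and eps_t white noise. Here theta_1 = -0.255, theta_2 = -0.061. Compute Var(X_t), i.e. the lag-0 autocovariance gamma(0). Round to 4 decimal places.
\gamma(0) = 3.2062

For an MA(q) process X_t = eps_t + sum_i theta_i eps_{t-i} with
Var(eps_t) = sigma^2, the variance is
  gamma(0) = sigma^2 * (1 + sum_i theta_i^2).
  sum_i theta_i^2 = (-0.255)^2 + (-0.061)^2 = 0.065025 + 0.003721 = 0.068746.
  gamma(0) = 3 * (1 + 0.068746) = 3 * 1.068746 = 3.206238, which rounds to 3.2062.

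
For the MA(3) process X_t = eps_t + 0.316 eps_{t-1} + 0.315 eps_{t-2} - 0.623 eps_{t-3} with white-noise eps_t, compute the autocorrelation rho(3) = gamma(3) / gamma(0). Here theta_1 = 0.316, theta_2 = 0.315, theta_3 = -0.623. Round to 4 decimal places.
\rho(3) = -0.3925

For an MA(q) process with theta_0 = 1, the autocovariance is
  gamma(k) = sigma^2 * sum_{i=0..q-k} theta_i * theta_{i+k},
and rho(k) = gamma(k) / gamma(0). Sigma^2 cancels.
  numerator   = (1)*(-0.623) = -0.623.
  denominator = (1)^2 + (0.316)^2 + (0.315)^2 + (-0.623)^2 = 1.58721.
  rho(3) = -0.623 / 1.58721 = -0.3925.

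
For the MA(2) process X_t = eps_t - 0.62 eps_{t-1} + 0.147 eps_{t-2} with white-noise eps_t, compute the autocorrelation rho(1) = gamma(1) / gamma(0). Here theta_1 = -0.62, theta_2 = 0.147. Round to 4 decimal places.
\rho(1) = -0.5058

For an MA(q) process with theta_0 = 1, the autocovariance is
  gamma(k) = sigma^2 * sum_{i=0..q-k} theta_i * theta_{i+k},
and rho(k) = gamma(k) / gamma(0). Sigma^2 cancels.
  numerator   = (1)*(-0.62) + (-0.62)*(0.147) = -0.71114.
  denominator = (1)^2 + (-0.62)^2 + (0.147)^2 = 1.406009.
  rho(1) = -0.71114 / 1.406009 = -0.5058.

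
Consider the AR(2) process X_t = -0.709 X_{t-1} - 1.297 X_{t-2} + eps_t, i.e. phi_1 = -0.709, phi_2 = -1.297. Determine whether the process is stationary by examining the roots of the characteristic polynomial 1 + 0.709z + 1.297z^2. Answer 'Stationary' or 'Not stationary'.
\text{Not stationary}

The AR(p) characteristic polynomial is P(z) = 1 + 0.709z + 1.297z^2.
Stationarity requires all roots to lie outside the unit circle, i.e. |z| > 1 for every root.
Set 1 + (0.709) z + (1.297) z^2 = 0, i.e. a z^2 + b z + c = 0 with a = 1.297, b = 0.709, c = 1.
Discriminant D = b^2 - 4ac = (0.709)^2 - 4*(1.297)*1 = 0.502681 - (5.188) = -4.685319.
D < 0, so the roots are the complex-conjugate pair z = (-b +/- i sqrt(-D)) / (2a) = -0.2733 +/- 0.8344i.
For a conjugate pair |z|^2 = z * conj(z) = (product of roots) = c/a = 1/(1.297) = 0.77101, so |z| = sqrt(0.77101) = 0.8781 for both roots.
Moduli of all roots: 0.8781, 0.8781.
All moduli strictly greater than 1? No.
Verdict: Not stationary.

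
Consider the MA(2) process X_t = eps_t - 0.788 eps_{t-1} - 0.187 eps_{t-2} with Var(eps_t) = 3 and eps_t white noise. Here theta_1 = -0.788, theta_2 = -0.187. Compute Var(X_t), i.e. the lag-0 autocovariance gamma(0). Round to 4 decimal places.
\gamma(0) = 4.9677

For an MA(q) process X_t = eps_t + sum_i theta_i eps_{t-i} with
Var(eps_t) = sigma^2, the variance is
  gamma(0) = sigma^2 * (1 + sum_i theta_i^2).
  sum_i theta_i^2 = (-0.788)^2 + (-0.187)^2 = 0.620944 + 0.034969 = 0.655913.
  gamma(0) = 3 * (1 + 0.655913) = 3 * 1.655913 = 4.967739, which rounds to 4.9677.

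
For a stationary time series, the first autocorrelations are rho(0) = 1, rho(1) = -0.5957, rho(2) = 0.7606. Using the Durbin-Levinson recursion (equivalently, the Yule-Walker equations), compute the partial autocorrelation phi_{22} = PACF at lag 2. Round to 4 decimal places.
\phi_{22} = 0.6289

The PACF at lag k is phi_{kk}, the last component of the solution
to the Yule-Walker system G_k phi = r_k where
  (G_k)_{ij} = rho(|i - j|), (r_k)_i = rho(i), i,j = 1..k.
Equivalently, Durbin-Levinson gives phi_{kk} iteratively:
  phi_{11} = rho(1)
  phi_{kk} = [rho(k) - sum_{j=1..k-1} phi_{k-1,j} rho(k-j)]
            / [1 - sum_{j=1..k-1} phi_{k-1,j} rho(j)],
  phi_{k,j} = phi_{k-1,j} - phi_{kk} phi_{k-1,k-j},  j = 1..k-1.
Step k = 1:
  phi_11 = rho(1) = -0.5957.
Step k = 2:
  phi_22 = [rho(2) - phi_11 rho(1)] / [1 - phi_11 rho(1)] = [0.7606 - (-0.5957)(-0.5957)] / [1 - (-0.5957)(-0.5957)]
         = 0.40574151 / 0.64514151 = 0.6289.
Therefore phi_{22} = 0.6289.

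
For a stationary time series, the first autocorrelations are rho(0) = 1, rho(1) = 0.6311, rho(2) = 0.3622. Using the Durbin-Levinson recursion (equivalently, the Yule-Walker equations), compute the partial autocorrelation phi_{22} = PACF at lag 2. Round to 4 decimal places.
\phi_{22} = -0.0600

The PACF at lag k is phi_{kk}, the last component of the solution
to the Yule-Walker system G_k phi = r_k where
  (G_k)_{ij} = rho(|i - j|), (r_k)_i = rho(i), i,j = 1..k.
Equivalently, Durbin-Levinson gives phi_{kk} iteratively:
  phi_{11} = rho(1)
  phi_{kk} = [rho(k) - sum_{j=1..k-1} phi_{k-1,j} rho(k-j)]
            / [1 - sum_{j=1..k-1} phi_{k-1,j} rho(j)],
  phi_{k,j} = phi_{k-1,j} - phi_{kk} phi_{k-1,k-j},  j = 1..k-1.
Step k = 1:
  phi_11 = rho(1) = 0.6311.
Step k = 2:
  phi_22 = [rho(2) - phi_11 rho(1)] / [1 - phi_11 rho(1)] = [0.3622 - (0.6311)(0.6311)] / [1 - (0.6311)(0.6311)]
         = -0.03608721 / 0.60171279 = -0.06.
Therefore phi_{22} = -0.0600.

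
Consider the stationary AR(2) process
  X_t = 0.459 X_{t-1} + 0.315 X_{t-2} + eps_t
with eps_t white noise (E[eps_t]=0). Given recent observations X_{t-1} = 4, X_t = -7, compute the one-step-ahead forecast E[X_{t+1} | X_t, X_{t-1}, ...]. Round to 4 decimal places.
E[X_{t+1} \mid \mathcal F_t] = -1.9530

For an AR(p) model X_t = c + sum_i phi_i X_{t-i} + eps_t, the
one-step-ahead conditional mean is
  E[X_{t+1} | X_t, ...] = c + sum_i phi_i X_{t+1-i}.
Substitute known values:
  E[X_{t+1} | ...] = (0.459) * (-7) + (0.315) * (4)
                   = -1.9530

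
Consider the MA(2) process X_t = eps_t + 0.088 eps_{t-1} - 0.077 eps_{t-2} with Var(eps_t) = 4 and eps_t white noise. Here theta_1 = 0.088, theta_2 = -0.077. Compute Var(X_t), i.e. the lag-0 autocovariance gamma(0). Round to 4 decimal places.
\gamma(0) = 4.0547

For an MA(q) process X_t = eps_t + sum_i theta_i eps_{t-i} with
Var(eps_t) = sigma^2, the variance is
  gamma(0) = sigma^2 * (1 + sum_i theta_i^2).
  sum_i theta_i^2 = (0.088)^2 + (-0.077)^2 = 0.007744 + 0.005929 = 0.013673.
  gamma(0) = 4 * (1 + 0.013673) = 4 * 1.013673 = 4.054692, which rounds to 4.0547.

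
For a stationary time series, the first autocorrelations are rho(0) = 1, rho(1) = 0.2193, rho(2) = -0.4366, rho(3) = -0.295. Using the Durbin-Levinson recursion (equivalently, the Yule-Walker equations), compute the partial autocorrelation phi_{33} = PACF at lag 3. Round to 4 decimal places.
\phi_{33} = -0.0551

The PACF at lag k is phi_{kk}, the last component of the solution
to the Yule-Walker system G_k phi = r_k where
  (G_k)_{ij} = rho(|i - j|), (r_k)_i = rho(i), i,j = 1..k.
Equivalently, Durbin-Levinson gives phi_{kk} iteratively:
  phi_{11} = rho(1)
  phi_{kk} = [rho(k) - sum_{j=1..k-1} phi_{k-1,j} rho(k-j)]
            / [1 - sum_{j=1..k-1} phi_{k-1,j} rho(j)],
  phi_{k,j} = phi_{k-1,j} - phi_{kk} phi_{k-1,k-j},  j = 1..k-1.
Step k = 1:
  phi_11 = rho(1) = 0.2193.
Step k = 2:
  phi_22 = [rho(2) - phi_11 rho(1)] / [1 - phi_11 rho(1)] = [-0.4366 - (0.2193)(0.2193)] / [1 - (0.2193)(0.2193)]
         = -0.48469249 / 0.95190751 = -0.50918.
  Update: phi_21 = phi_11 - phi_22 phi_11 = 0.2193 - (-0.50918)(0.2193) = 0.330963.
Step k = 3:
  phi_33 = [rho(3) - phi_21 rho(2) - phi_22 rho(1)] / [1 - phi_21 rho(1) - phi_22 rho(2)]
    numerator   = -0.295 - (0.330963)(-0.4366) - (-0.50918)(0.2193) = -0.03883823
    denominator = 1 - (0.330963)(0.2193) - (-0.50918)(-0.4366) = 0.70511167
  phi_33 = -0.03883823 / 0.70511167 = -0.0551.
Therefore phi_{33} = -0.0551.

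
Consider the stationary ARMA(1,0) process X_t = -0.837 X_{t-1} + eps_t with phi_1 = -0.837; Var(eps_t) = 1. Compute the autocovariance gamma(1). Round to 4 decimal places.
\gamma(1) = -2.7953

Multiply the model equation by X_{t-k} and take expectations. With theta_0 = psi_0 = 1 and psi_j the MA(infinity) weights, this gives
  gamma(k) - sum_i phi_i gamma(k-i) = c_k,
  c_k = sigma^2 * sum_{j=k..q} theta_j psi_{j-k}   (c_k = 0 for k > q),
using gamma(-m) = gamma(m).
Pure AR (q = 0): c_0 = sigma^2 = 1, c_k = 0 for k >= 1.
Equations for k = 0 and k = 1 (AR order 1):
  gamma(0) = phi_1 gamma(1) + c_0
  gamma(1) = phi_1 gamma(0) + c_1
Substituting the second into the first: gamma(0) (1 - phi_1^2) = c_0 + phi_1 c_1, so
  gamma(0) = c_0 / (1 - phi_1^2) = 1 / (1 - (-0.837)^2) = 1 / 0.299431 = 3.339668.
  gamma(1) = phi_1 gamma(0) = (-0.837)(3.339668) = -2.795302.
Therefore gamma(1) = -2.7953 (to 4 decimal places).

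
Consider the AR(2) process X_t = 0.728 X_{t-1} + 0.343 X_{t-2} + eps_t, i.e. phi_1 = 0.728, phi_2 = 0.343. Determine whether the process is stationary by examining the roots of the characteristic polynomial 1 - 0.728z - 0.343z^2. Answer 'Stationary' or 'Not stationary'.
\text{Not stationary}

The AR(p) characteristic polynomial is P(z) = 1 - 0.728z - 0.343z^2.
Stationarity requires all roots to lie outside the unit circle, i.e. |z| > 1 for every root.
Set 1 + (-0.728) z + (-0.343) z^2 = 0, i.e. a z^2 + b z + c = 0 with a = -0.343, b = -0.728, c = 1.
Discriminant D = b^2 - 4ac = (-0.728)^2 - 4*(-0.343)*1 = 0.529984 - (-1.372) = 1.901984.
D >= 0, so the roots are real: z = (-b +/- sqrt(D)) / (2a) = (0.728 +/- 1.379124) / (-0.686).
  z_1 = (0.728 + 1.379124) / (-0.686) = -3.0716,   |z_1| = 3.0716.
  z_2 = (0.728 - 1.379124) / (-0.686) = 0.9492,   |z_2| = 0.9492.
Moduli of all roots: 3.0716, 0.9492.
All moduli strictly greater than 1? No.
Verdict: Not stationary.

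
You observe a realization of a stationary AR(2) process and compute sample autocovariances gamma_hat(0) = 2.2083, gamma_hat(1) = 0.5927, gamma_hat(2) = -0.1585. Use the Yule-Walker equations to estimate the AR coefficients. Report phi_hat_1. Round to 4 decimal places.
\hat\phi_{1} = 0.3100

The Yule-Walker equations for an AR(p) process read, in matrix form,
  Gamma_p phi = r_p,   with   (Gamma_p)_{ij} = gamma(|i - j|),
                       (r_p)_i = gamma(i),   i,j = 1..p.
Substitute the sample gammas (Toeplitz matrix and right-hand side of size 2):
  Gamma_p = [[2.2083, 0.5927], [0.5927, 2.2083]]
  r_p     = [0.5927, -0.1585]
Written out:
  2.2083 phi_1 + 0.5927 phi_2 = 0.5927
  0.5927 phi_1 + 2.2083 phi_2 = -0.1585
Solve by Cramer's rule:
  det = gamma(0)^2 - gamma(1)^2 = (2.2083)^2 - (0.5927)^2 = 4.87658889 - 0.35129329 = 4.5252956
  phi_hat_1 = [gamma(1) gamma(0) - gamma(1) gamma(2)] / det = [(0.5927)(2.2083) - (0.5927)(-0.1585)] / 4.5252956 = 1.40280236 / 4.5252956 = 0.31
  phi_hat_2 = [gamma(0) gamma(2) - gamma(1)^2] / det = [(2.2083)(-0.1585) - (0.5927)^2] / 4.5252956 = -0.70130884 / 4.5252956 = -0.155
So phi_hat = [0.3100, -0.1550].
Therefore phi_hat_1 = 0.3100.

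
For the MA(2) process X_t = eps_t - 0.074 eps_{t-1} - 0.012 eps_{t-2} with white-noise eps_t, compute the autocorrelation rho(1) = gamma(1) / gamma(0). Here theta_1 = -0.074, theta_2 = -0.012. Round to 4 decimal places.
\rho(1) = -0.0727

For an MA(q) process with theta_0 = 1, the autocovariance is
  gamma(k) = sigma^2 * sum_{i=0..q-k} theta_i * theta_{i+k},
and rho(k) = gamma(k) / gamma(0). Sigma^2 cancels.
  numerator   = (1)*(-0.074) + (-0.074)*(-0.012) = -0.073112.
  denominator = (1)^2 + (-0.074)^2 + (-0.012)^2 = 1.00562.
  rho(1) = -0.073112 / 1.00562 = -0.0727.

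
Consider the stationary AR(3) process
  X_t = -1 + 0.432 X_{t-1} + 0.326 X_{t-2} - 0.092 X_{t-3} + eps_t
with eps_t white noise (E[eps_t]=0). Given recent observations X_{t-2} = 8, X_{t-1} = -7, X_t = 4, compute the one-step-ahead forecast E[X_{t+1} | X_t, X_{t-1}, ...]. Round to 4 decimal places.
E[X_{t+1} \mid \mathcal F_t] = -2.2900

For an AR(p) model X_t = c + sum_i phi_i X_{t-i} + eps_t, the
one-step-ahead conditional mean is
  E[X_{t+1} | X_t, ...] = c + sum_i phi_i X_{t+1-i}.
Substitute known values:
  E[X_{t+1} | ...] = -1 + (0.432) * (4) + (0.326) * (-7) + (-0.092) * (8)
                   = -2.2900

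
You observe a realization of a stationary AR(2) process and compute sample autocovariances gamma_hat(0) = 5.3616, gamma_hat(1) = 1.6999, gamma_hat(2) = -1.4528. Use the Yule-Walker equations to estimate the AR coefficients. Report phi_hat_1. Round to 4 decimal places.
\hat\phi_{1} = 0.4480

The Yule-Walker equations for an AR(p) process read, in matrix form,
  Gamma_p phi = r_p,   with   (Gamma_p)_{ij} = gamma(|i - j|),
                       (r_p)_i = gamma(i),   i,j = 1..p.
Substitute the sample gammas (Toeplitz matrix and right-hand side of size 2):
  Gamma_p = [[5.3616, 1.6999], [1.6999, 5.3616]]
  r_p     = [1.6999, -1.4528]
Written out:
  5.3616 phi_1 + 1.6999 phi_2 = 1.6999
  1.6999 phi_1 + 5.3616 phi_2 = -1.4528
Solve by Cramer's rule:
  det = gamma(0)^2 - gamma(1)^2 = (5.3616)^2 - (1.6999)^2 = 28.74675456 - 2.88966001 = 25.85709455
  phi_hat_1 = [gamma(1) gamma(0) - gamma(1) gamma(2)] / det = [(1.6999)(5.3616) - (1.6999)(-1.4528)] / 25.85709455 = 11.58379856 / 25.85709455 = 0.448
  phi_hat_2 = [gamma(0) gamma(2) - gamma(1)^2] / det = [(5.3616)(-1.4528) - (1.6999)^2] / 25.85709455 = -10.67899249 / 25.85709455 = -0.413
So phi_hat = [0.4480, -0.4130].
Therefore phi_hat_1 = 0.4480.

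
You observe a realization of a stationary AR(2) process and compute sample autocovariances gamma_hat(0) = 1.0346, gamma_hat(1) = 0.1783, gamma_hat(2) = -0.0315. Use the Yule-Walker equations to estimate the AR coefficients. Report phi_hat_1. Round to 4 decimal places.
\hat\phi_{1} = 0.1830

The Yule-Walker equations for an AR(p) process read, in matrix form,
  Gamma_p phi = r_p,   with   (Gamma_p)_{ij} = gamma(|i - j|),
                       (r_p)_i = gamma(i),   i,j = 1..p.
Substitute the sample gammas (Toeplitz matrix and right-hand side of size 2):
  Gamma_p = [[1.0346, 0.1783], [0.1783, 1.0346]]
  r_p     = [0.1783, -0.0315]
Written out:
  1.0346 phi_1 + 0.1783 phi_2 = 0.1783
  0.1783 phi_1 + 1.0346 phi_2 = -0.0315
Solve by Cramer's rule:
  det = gamma(0)^2 - gamma(1)^2 = (1.0346)^2 - (0.1783)^2 = 1.07039716 - 0.03179089 = 1.03860627
  phi_hat_1 = [gamma(1) gamma(0) - gamma(1) gamma(2)] / det = [(0.1783)(1.0346) - (0.1783)(-0.0315)] / 1.03860627 = 0.19008563 / 1.03860627 = 0.183
  phi_hat_2 = [gamma(0) gamma(2) - gamma(1)^2] / det = [(1.0346)(-0.0315) - (0.1783)^2] / 1.03860627 = -0.06438079 / 1.03860627 = -0.062
So phi_hat = [0.1830, -0.0620].
Therefore phi_hat_1 = 0.1830.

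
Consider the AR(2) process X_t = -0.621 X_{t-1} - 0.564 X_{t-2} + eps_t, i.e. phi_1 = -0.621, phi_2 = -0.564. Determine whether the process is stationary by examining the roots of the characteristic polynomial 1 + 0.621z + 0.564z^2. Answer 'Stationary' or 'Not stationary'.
\text{Stationary}

The AR(p) characteristic polynomial is P(z) = 1 + 0.621z + 0.564z^2.
Stationarity requires all roots to lie outside the unit circle, i.e. |z| > 1 for every root.
Set 1 + (0.621) z + (0.564) z^2 = 0, i.e. a z^2 + b z + c = 0 with a = 0.564, b = 0.621, c = 1.
Discriminant D = b^2 - 4ac = (0.621)^2 - 4*(0.564)*1 = 0.385641 - (2.256) = -1.870359.
D < 0, so the roots are the complex-conjugate pair z = (-b +/- i sqrt(-D)) / (2a) = -0.5505 +/- 1.2124i.
For a conjugate pair |z|^2 = z * conj(z) = (product of roots) = c/a = 1/(0.564) = 1.77305, so |z| = sqrt(1.77305) = 1.3316 for both roots.
Moduli of all roots: 1.3316, 1.3316.
All moduli strictly greater than 1? Yes.
Verdict: Stationary.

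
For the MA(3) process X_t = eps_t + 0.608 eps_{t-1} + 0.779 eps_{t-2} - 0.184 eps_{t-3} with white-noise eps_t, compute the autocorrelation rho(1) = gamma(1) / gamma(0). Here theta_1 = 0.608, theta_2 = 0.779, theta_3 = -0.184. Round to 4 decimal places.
\rho(1) = 0.4667

For an MA(q) process with theta_0 = 1, the autocovariance is
  gamma(k) = sigma^2 * sum_{i=0..q-k} theta_i * theta_{i+k},
and rho(k) = gamma(k) / gamma(0). Sigma^2 cancels.
  numerator   = (1)*(0.608) + (0.608)*(0.779) + (0.779)*(-0.184) = 0.938296.
  denominator = (1)^2 + (0.608)^2 + (0.779)^2 + (-0.184)^2 = 2.010361.
  rho(1) = 0.938296 / 2.010361 = 0.4667.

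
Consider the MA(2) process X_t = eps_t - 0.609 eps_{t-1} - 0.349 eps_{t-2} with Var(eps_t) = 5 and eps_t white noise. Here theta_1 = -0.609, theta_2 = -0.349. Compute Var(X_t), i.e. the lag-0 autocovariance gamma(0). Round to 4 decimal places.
\gamma(0) = 7.4634

For an MA(q) process X_t = eps_t + sum_i theta_i eps_{t-i} with
Var(eps_t) = sigma^2, the variance is
  gamma(0) = sigma^2 * (1 + sum_i theta_i^2).
  sum_i theta_i^2 = (-0.609)^2 + (-0.349)^2 = 0.370881 + 0.121801 = 0.492682.
  gamma(0) = 5 * (1 + 0.492682) = 5 * 1.492682 = 7.46341, which rounds to 7.4634.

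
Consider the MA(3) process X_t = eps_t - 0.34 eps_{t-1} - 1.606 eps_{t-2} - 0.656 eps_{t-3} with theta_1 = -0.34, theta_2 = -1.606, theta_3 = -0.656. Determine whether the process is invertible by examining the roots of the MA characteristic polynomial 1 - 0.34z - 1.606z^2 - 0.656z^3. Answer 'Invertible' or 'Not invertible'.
\text{Not invertible}

The MA(q) characteristic polynomial is P(z) = 1 - 0.34z - 1.606z^2 - 0.656z^3.
Invertibility requires all roots to lie outside the unit circle, i.e. |z| > 1 for every root.
Degree 3: look for a simple real root z0 first, then factor out (1 - z/z0) and solve the remaining quadratic.
Testing z0 = 0.625: P(0.625) = 1 + (-0.34)(0.625) + (-1.606)(0.625)^2 + (-0.656)(0.625)^3
  = 1 + (-0.2125) + (-0.627344) + (-0.160156) = 0.  So z_0 = 0.625 is a root, |z_0| = 0.625.
Divide out the factor (1 - 1.6 z) = (1 - z/z0) (since 1/z0 = 1.6):
  P(z) = (1 - 1.6 z)(1 + (1.26) z + (0.41) z^2)
  [check: z-coef 1.26 - (1.6) = -0.34; z^2-coef 0.41 - (1.6)(1.26) = -1.606; z^3-coef -(1.6)(0.41) = -0.656.]
Remaining roots from the quadratic factor 1 + (1.26) z + (0.41) z^2:
  Set 1 + (1.26) z + (0.41) z^2 = 0, i.e. a z^2 + b z + c = 0 with a = 0.41, b = 1.26, c = 1.
  Discriminant D = b^2 - 4ac = (1.26)^2 - 4*(0.41)*1 = 1.5876 - (1.64) = -0.0524.
  D < 0, so the roots are the complex-conjugate pair z = (-b +/- i sqrt(-D)) / (2a) = -1.5366 +/- 0.2792i.
  For a conjugate pair |z|^2 = z * conj(z) = (product of roots) = c/a = 1/(0.41) = 2.439024, so |z| = sqrt(2.439024) = 1.5617 for both roots.
Moduli of all roots: 0.6250, 1.5617, 1.5617.
All moduli strictly greater than 1? No.
Verdict: Not invertible.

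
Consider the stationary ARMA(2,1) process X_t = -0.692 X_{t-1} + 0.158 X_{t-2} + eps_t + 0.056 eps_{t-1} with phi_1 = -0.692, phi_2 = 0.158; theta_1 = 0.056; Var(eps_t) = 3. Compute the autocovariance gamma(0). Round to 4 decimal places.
\gamma(0) = 8.6371

Multiply the model equation by X_{t-k} and take expectations. With theta_0 = psi_0 = 1 and psi_j the MA(infinity) weights, this gives
  gamma(k) - sum_i phi_i gamma(k-i) = c_k,
  c_k = sigma^2 * sum_{j=k..q} theta_j psi_{j-k}   (c_k = 0 for k > q),
using gamma(-m) = gamma(m).
psi-weights needed (psi_j = theta_j + sum_i phi_i psi_{j-i}):
  psi_1 = theta_1 + phi_1 = 0.056 + (-0.692) = -0.636
Right-hand sides:
  c_0 = sigma^2 (1 + theta_1 psi_1) = 3 * (1 + (0.056)(-0.636)) = 3 * 0.964384 = 2.893152
  c_1 = sigma^2 theta_1 = 3 * (0.056) = 0.168
  c_2 = 0
Equations for k = 0, 1, 2 (AR order 2, c_2 = 0):
  (E0) gamma(0) = phi_1 gamma(1) + phi_2 gamma(2) + c_0
  (E1) gamma(1) = phi_1 gamma(0) + phi_2 gamma(1) + c_1
  (E2) gamma(2) = phi_1 gamma(1) + phi_2 gamma(0)
From (E1): gamma(1) = A gamma(0) + B with
  A = phi_1 / (1 - phi_2) = -0.692 / 0.842 = -0.821853,   B = c_1 / (1 - phi_2) = 0.168 / 0.842 = 0.199525.
Insert (E2) into (E0): gamma(0) (1 - phi_2^2) = phi_1 (1 + phi_2) gamma(1) + c_0.
  phi_1 (1 + phi_2) = (-0.692)(1.158) = -0.801336,   1 - phi_2^2 = 0.975036.
Replace gamma(1) by A gamma(0) + B and collect gamma(0):
  gamma(0) [0.975036 - (-0.801336)(-0.821853)] = (-0.801336)(0.199525) + 2.893152
  gamma(0) * 0.316456 = 2.733265
  gamma(0) = 2.733265 / 0.316456 = 8.637116.
Therefore gamma(0) = 8.6371 (to 4 decimal places).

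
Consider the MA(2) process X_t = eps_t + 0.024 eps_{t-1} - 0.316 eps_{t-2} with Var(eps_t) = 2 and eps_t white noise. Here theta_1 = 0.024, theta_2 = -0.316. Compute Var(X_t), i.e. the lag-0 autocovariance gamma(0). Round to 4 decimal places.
\gamma(0) = 2.2009

For an MA(q) process X_t = eps_t + sum_i theta_i eps_{t-i} with
Var(eps_t) = sigma^2, the variance is
  gamma(0) = sigma^2 * (1 + sum_i theta_i^2).
  sum_i theta_i^2 = (0.024)^2 + (-0.316)^2 = 0.000576 + 0.099856 = 0.100432.
  gamma(0) = 2 * (1 + 0.100432) = 2 * 1.100432 = 2.200864, which rounds to 2.2009.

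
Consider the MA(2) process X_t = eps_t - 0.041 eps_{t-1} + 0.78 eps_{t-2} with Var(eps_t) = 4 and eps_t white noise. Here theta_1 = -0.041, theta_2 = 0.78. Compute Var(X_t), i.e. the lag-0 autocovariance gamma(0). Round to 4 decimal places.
\gamma(0) = 6.4403

For an MA(q) process X_t = eps_t + sum_i theta_i eps_{t-i} with
Var(eps_t) = sigma^2, the variance is
  gamma(0) = sigma^2 * (1 + sum_i theta_i^2).
  sum_i theta_i^2 = (-0.041)^2 + (0.78)^2 = 0.001681 + 0.6084 = 0.610081.
  gamma(0) = 4 * (1 + 0.610081) = 4 * 1.610081 = 6.440324, which rounds to 6.4403.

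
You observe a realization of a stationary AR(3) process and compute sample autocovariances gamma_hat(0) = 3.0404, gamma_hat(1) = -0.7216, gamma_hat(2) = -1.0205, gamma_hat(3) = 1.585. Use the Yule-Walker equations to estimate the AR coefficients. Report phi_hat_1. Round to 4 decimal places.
\hat\phi_{1} = -0.1710

The Yule-Walker equations for an AR(p) process read, in matrix form,
  Gamma_p phi = r_p,   with   (Gamma_p)_{ij} = gamma(|i - j|),
                       (r_p)_i = gamma(i),   i,j = 1..p.
Substitute the sample gammas (Toeplitz matrix and right-hand side of size 3):
  Gamma_p = [[3.0404, -0.7216, -1.0205], [-0.7216, 3.0404, -0.7216], [-1.0205, -0.7216, 3.0404]]
  r_p     = [-0.7216, -1.0205, 1.585]
Written out (R1..R3):
  (R1) 3.0404 phi_1 - 0.7216 phi_2 - 1.0205 phi_3 = -0.7216
  (R2) -0.7216 phi_1 + 3.0404 phi_2 - 0.7216 phi_3 = -1.0205
  (R3) -1.0205 phi_1 - 0.7216 phi_2 + 3.0404 phi_3 = 1.585
Gaussian elimination:
  R2 <- R2 - (-0.7216/3.0404) R1 = R2 - (-0.237337) R1:  2.869137 phi_2 - 0.963803 phi_3 = -1.191763
  R3 <- R3 - (-1.0205/3.0404) R1 = R3 - (-0.335647) R1:  -0.963803 phi_2 + 2.697873 phi_3 = 1.342797
  R3 <- R3 - (-0.963803/2.869137) R2 = R3 - (-0.335921) R2:  2.374111 phi_3 = 0.94246
Back-substitution:
  phi_hat_3 = 0.94246 / 2.374111 = 0.396974
  phi_hat_2 = (-1.191763 - (-0.963803)(0.396974)) / 2.869137 = -0.282021
  phi_hat_1 = (-0.7216 - (-0.7216)(-0.282021) - (-1.0205)(0.396974)) / 3.0404 = -0.171028
So phi_hat = [-0.1710, -0.2820, 0.3970].
Therefore phi_hat_1 = -0.1710.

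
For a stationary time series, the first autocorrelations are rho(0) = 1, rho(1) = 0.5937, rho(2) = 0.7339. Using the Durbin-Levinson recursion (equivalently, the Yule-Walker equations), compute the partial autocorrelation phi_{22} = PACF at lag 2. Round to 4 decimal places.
\phi_{22} = 0.5890

The PACF at lag k is phi_{kk}, the last component of the solution
to the Yule-Walker system G_k phi = r_k where
  (G_k)_{ij} = rho(|i - j|), (r_k)_i = rho(i), i,j = 1..k.
Equivalently, Durbin-Levinson gives phi_{kk} iteratively:
  phi_{11} = rho(1)
  phi_{kk} = [rho(k) - sum_{j=1..k-1} phi_{k-1,j} rho(k-j)]
            / [1 - sum_{j=1..k-1} phi_{k-1,j} rho(j)],
  phi_{k,j} = phi_{k-1,j} - phi_{kk} phi_{k-1,k-j},  j = 1..k-1.
Step k = 1:
  phi_11 = rho(1) = 0.5937.
Step k = 2:
  phi_22 = [rho(2) - phi_11 rho(1)] / [1 - phi_11 rho(1)] = [0.7339 - (0.5937)(0.5937)] / [1 - (0.5937)(0.5937)]
         = 0.38142031 / 0.64752031 = 0.589.
Therefore phi_{22} = 0.5890.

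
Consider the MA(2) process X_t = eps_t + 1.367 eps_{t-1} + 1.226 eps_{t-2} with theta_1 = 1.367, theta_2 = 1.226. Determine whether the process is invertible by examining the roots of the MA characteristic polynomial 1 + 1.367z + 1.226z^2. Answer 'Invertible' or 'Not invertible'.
\text{Not invertible}

The MA(q) characteristic polynomial is P(z) = 1 + 1.367z + 1.226z^2.
Invertibility requires all roots to lie outside the unit circle, i.e. |z| > 1 for every root.
Set 1 + (1.367) z + (1.226) z^2 = 0, i.e. a z^2 + b z + c = 0 with a = 1.226, b = 1.367, c = 1.
Discriminant D = b^2 - 4ac = (1.367)^2 - 4*(1.226)*1 = 1.868689 - (4.904) = -3.035311.
D < 0, so the roots are the complex-conjugate pair z = (-b +/- i sqrt(-D)) / (2a) = -0.5575 +/- 0.7105i.
For a conjugate pair |z|^2 = z * conj(z) = (product of roots) = c/a = 1/(1.226) = 0.815661, so |z| = sqrt(0.815661) = 0.9031 for both roots.
Moduli of all roots: 0.9031, 0.9031.
All moduli strictly greater than 1? No.
Verdict: Not invertible.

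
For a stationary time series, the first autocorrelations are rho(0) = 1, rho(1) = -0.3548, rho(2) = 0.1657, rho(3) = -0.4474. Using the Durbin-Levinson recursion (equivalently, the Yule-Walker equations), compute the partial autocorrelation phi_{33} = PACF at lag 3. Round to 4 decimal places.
\phi_{33} = -0.4300

The PACF at lag k is phi_{kk}, the last component of the solution
to the Yule-Walker system G_k phi = r_k where
  (G_k)_{ij} = rho(|i - j|), (r_k)_i = rho(i), i,j = 1..k.
Equivalently, Durbin-Levinson gives phi_{kk} iteratively:
  phi_{11} = rho(1)
  phi_{kk} = [rho(k) - sum_{j=1..k-1} phi_{k-1,j} rho(k-j)]
            / [1 - sum_{j=1..k-1} phi_{k-1,j} rho(j)],
  phi_{k,j} = phi_{k-1,j} - phi_{kk} phi_{k-1,k-j},  j = 1..k-1.
Step k = 1:
  phi_11 = rho(1) = -0.3548.
Step k = 2:
  phi_22 = [rho(2) - phi_11 rho(1)] / [1 - phi_11 rho(1)] = [0.1657 - (-0.3548)(-0.3548)] / [1 - (-0.3548)(-0.3548)]
         = 0.03981696 / 0.87411696 = 0.045551.
  Update: phi_21 = phi_11 - phi_22 phi_11 = -0.3548 - (0.045551)(-0.3548) = -0.338638.
Step k = 3:
  phi_33 = [rho(3) - phi_21 rho(2) - phi_22 rho(1)] / [1 - phi_21 rho(1) - phi_22 rho(2)]
    numerator   = -0.4474 - (-0.338638)(0.1657) - (0.045551)(-0.3548) = -0.37512609
    denominator = 1 - (-0.338638)(-0.3548) - (0.045551)(0.1657) = 0.87230325
  phi_33 = -0.37512609 / 0.87230325 = -0.43.
Therefore phi_{33} = -0.4300.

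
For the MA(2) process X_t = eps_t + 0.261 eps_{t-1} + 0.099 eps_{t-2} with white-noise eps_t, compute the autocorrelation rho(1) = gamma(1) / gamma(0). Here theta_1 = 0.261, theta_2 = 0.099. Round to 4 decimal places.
\rho(1) = 0.2661

For an MA(q) process with theta_0 = 1, the autocovariance is
  gamma(k) = sigma^2 * sum_{i=0..q-k} theta_i * theta_{i+k},
and rho(k) = gamma(k) / gamma(0). Sigma^2 cancels.
  numerator   = (1)*(0.261) + (0.261)*(0.099) = 0.286839.
  denominator = (1)^2 + (0.261)^2 + (0.099)^2 = 1.077922.
  rho(1) = 0.286839 / 1.077922 = 0.2661.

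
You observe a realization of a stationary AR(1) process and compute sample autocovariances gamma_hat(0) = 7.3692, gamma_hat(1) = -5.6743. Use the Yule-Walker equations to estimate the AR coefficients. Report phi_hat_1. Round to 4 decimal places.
\hat\phi_{1} = -0.7700

The Yule-Walker equations for an AR(p) process read, in matrix form,
  Gamma_p phi = r_p,   with   (Gamma_p)_{ij} = gamma(|i - j|),
                       (r_p)_i = gamma(i),   i,j = 1..p.
Substitute the sample gammas (Toeplitz matrix and right-hand side of size 1):
  Gamma_p = [[7.3692]]
  r_p     = [-5.6743]
With p = 1 this is the single equation gamma(0) phi_1 = gamma(1):
  phi_hat_1 = gamma(1) / gamma(0) = -5.6743 / 7.3692 = -0.7700.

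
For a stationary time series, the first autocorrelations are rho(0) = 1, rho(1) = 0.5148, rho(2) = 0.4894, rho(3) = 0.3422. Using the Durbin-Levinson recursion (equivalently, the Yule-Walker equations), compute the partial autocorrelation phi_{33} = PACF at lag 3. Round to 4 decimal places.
\phi_{33} = 0.0150

The PACF at lag k is phi_{kk}, the last component of the solution
to the Yule-Walker system G_k phi = r_k where
  (G_k)_{ij} = rho(|i - j|), (r_k)_i = rho(i), i,j = 1..k.
Equivalently, Durbin-Levinson gives phi_{kk} iteratively:
  phi_{11} = rho(1)
  phi_{kk} = [rho(k) - sum_{j=1..k-1} phi_{k-1,j} rho(k-j)]
            / [1 - sum_{j=1..k-1} phi_{k-1,j} rho(j)],
  phi_{k,j} = phi_{k-1,j} - phi_{kk} phi_{k-1,k-j},  j = 1..k-1.
Step k = 1:
  phi_11 = rho(1) = 0.5148.
Step k = 2:
  phi_22 = [rho(2) - phi_11 rho(1)] / [1 - phi_11 rho(1)] = [0.4894 - (0.5148)(0.5148)] / [1 - (0.5148)(0.5148)]
         = 0.22438096 / 0.73498096 = 0.305288.
  Update: phi_21 = phi_11 - phi_22 phi_11 = 0.5148 - (0.305288)(0.5148) = 0.357638.
Step k = 3:
  phi_33 = [rho(3) - phi_21 rho(2) - phi_22 rho(1)] / [1 - phi_21 rho(1) - phi_22 rho(2)]
    numerator   = 0.3422 - (0.357638)(0.4894) - (0.305288)(0.5148) = 0.0100098
    denominator = 1 - (0.357638)(0.5148) - (0.305288)(0.4894) = 0.66648012
  phi_33 = 0.0100098 / 0.66648012 = 0.015.
Therefore phi_{33} = 0.0150.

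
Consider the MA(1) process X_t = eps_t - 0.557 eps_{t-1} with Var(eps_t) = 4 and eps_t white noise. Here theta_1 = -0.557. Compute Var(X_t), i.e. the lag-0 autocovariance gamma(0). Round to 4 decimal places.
\gamma(0) = 5.2410

For an MA(q) process X_t = eps_t + sum_i theta_i eps_{t-i} with
Var(eps_t) = sigma^2, the variance is
  gamma(0) = sigma^2 * (1 + sum_i theta_i^2).
  sum_i theta_i^2 = (-0.557)^2 = 0.310249.
  gamma(0) = 4 * (1 + 0.310249) = 4 * 1.310249 = 5.240996, which rounds to 5.2410.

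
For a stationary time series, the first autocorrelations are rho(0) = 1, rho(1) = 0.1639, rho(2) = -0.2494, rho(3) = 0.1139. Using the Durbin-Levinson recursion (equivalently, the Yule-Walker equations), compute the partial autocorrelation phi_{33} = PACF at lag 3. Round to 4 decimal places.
\phi_{33} = 0.2380

The PACF at lag k is phi_{kk}, the last component of the solution
to the Yule-Walker system G_k phi = r_k where
  (G_k)_{ij} = rho(|i - j|), (r_k)_i = rho(i), i,j = 1..k.
Equivalently, Durbin-Levinson gives phi_{kk} iteratively:
  phi_{11} = rho(1)
  phi_{kk} = [rho(k) - sum_{j=1..k-1} phi_{k-1,j} rho(k-j)]
            / [1 - sum_{j=1..k-1} phi_{k-1,j} rho(j)],
  phi_{k,j} = phi_{k-1,j} - phi_{kk} phi_{k-1,k-j},  j = 1..k-1.
Step k = 1:
  phi_11 = rho(1) = 0.1639.
Step k = 2:
  phi_22 = [rho(2) - phi_11 rho(1)] / [1 - phi_11 rho(1)] = [-0.2494 - (0.1639)(0.1639)] / [1 - (0.1639)(0.1639)]
         = -0.27626321 / 0.97313679 = -0.283889.
  Update: phi_21 = phi_11 - phi_22 phi_11 = 0.1639 - (-0.283889)(0.1639) = 0.210429.
Step k = 3:
  phi_33 = [rho(3) - phi_21 rho(2) - phi_22 rho(1)] / [1 - phi_21 rho(1) - phi_22 rho(2)]
    numerator   = 0.1139 - (0.210429)(-0.2494) - (-0.283889)(0.1639) = 0.21291058
    denominator = 1 - (0.210429)(0.1639) - (-0.283889)(-0.2494) = 0.8947086
  phi_33 = 0.21291058 / 0.8947086 = 0.238.
Therefore phi_{33} = 0.2380.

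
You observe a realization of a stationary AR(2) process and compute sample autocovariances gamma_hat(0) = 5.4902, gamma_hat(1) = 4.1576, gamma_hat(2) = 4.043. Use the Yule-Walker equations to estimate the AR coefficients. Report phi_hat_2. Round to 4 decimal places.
\hat\phi_{2} = 0.3820

The Yule-Walker equations for an AR(p) process read, in matrix form,
  Gamma_p phi = r_p,   with   (Gamma_p)_{ij} = gamma(|i - j|),
                       (r_p)_i = gamma(i),   i,j = 1..p.
Substitute the sample gammas (Toeplitz matrix and right-hand side of size 2):
  Gamma_p = [[5.4902, 4.1576], [4.1576, 5.4902]]
  r_p     = [4.1576, 4.043]
Written out:
  5.4902 phi_1 + 4.1576 phi_2 = 4.1576
  4.1576 phi_1 + 5.4902 phi_2 = 4.043
Solve by Cramer's rule:
  det = gamma(0)^2 - gamma(1)^2 = (5.4902)^2 - (4.1576)^2 = 30.14229604 - 17.28563776 = 12.85665828
  phi_hat_1 = [gamma(1) gamma(0) - gamma(1) gamma(2)] / det = [(4.1576)(5.4902) - (4.1576)(4.043)] / 12.85665828 = 6.01687872 / 12.85665828 = 0.468
  phi_hat_2 = [gamma(0) gamma(2) - gamma(1)^2] / det = [(5.4902)(4.043) - (4.1576)^2] / 12.85665828 = 4.91124084 / 12.85665828 = 0.382
So phi_hat = [0.4680, 0.3820].
Therefore phi_hat_2 = 0.3820.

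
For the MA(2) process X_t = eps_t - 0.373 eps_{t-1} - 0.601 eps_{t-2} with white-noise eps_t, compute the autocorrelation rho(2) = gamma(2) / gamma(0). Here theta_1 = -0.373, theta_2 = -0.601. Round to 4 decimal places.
\rho(2) = -0.4006

For an MA(q) process with theta_0 = 1, the autocovariance is
  gamma(k) = sigma^2 * sum_{i=0..q-k} theta_i * theta_{i+k},
and rho(k) = gamma(k) / gamma(0). Sigma^2 cancels.
  numerator   = (1)*(-0.601) = -0.601.
  denominator = (1)^2 + (-0.373)^2 + (-0.601)^2 = 1.50033.
  rho(2) = -0.601 / 1.50033 = -0.4006.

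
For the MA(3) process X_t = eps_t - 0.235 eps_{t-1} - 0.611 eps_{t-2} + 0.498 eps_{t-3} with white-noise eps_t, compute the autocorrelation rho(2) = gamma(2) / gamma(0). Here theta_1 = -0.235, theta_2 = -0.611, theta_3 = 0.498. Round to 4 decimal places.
\rho(2) = -0.4342

For an MA(q) process with theta_0 = 1, the autocovariance is
  gamma(k) = sigma^2 * sum_{i=0..q-k} theta_i * theta_{i+k},
and rho(k) = gamma(k) / gamma(0). Sigma^2 cancels.
  numerator   = (1)*(-0.611) + (-0.235)*(0.498) = -0.72803.
  denominator = (1)^2 + (-0.235)^2 + (-0.611)^2 + (0.498)^2 = 1.67655.
  rho(2) = -0.72803 / 1.67655 = -0.4342.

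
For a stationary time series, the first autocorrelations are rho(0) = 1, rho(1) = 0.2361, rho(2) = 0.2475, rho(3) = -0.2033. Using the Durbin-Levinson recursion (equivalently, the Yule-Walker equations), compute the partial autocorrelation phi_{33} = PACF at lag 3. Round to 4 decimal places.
\phi_{33} = -0.3290

The PACF at lag k is phi_{kk}, the last component of the solution
to the Yule-Walker system G_k phi = r_k where
  (G_k)_{ij} = rho(|i - j|), (r_k)_i = rho(i), i,j = 1..k.
Equivalently, Durbin-Levinson gives phi_{kk} iteratively:
  phi_{11} = rho(1)
  phi_{kk} = [rho(k) - sum_{j=1..k-1} phi_{k-1,j} rho(k-j)]
            / [1 - sum_{j=1..k-1} phi_{k-1,j} rho(j)],
  phi_{k,j} = phi_{k-1,j} - phi_{kk} phi_{k-1,k-j},  j = 1..k-1.
Step k = 1:
  phi_11 = rho(1) = 0.2361.
Step k = 2:
  phi_22 = [rho(2) - phi_11 rho(1)] / [1 - phi_11 rho(1)] = [0.2475 - (0.2361)(0.2361)] / [1 - (0.2361)(0.2361)]
         = 0.19175679 / 0.94425679 = 0.203077.
  Update: phi_21 = phi_11 - phi_22 phi_11 = 0.2361 - (0.203077)(0.2361) = 0.188154.
Step k = 3:
  phi_33 = [rho(3) - phi_21 rho(2) - phi_22 rho(1)] / [1 - phi_21 rho(1) - phi_22 rho(2)]
    numerator   = -0.2033 - (0.188154)(0.2475) - (0.203077)(0.2361) = -0.29781447
    denominator = 1 - (0.188154)(0.2361) - (0.203077)(0.2475) = 0.90531541
  phi_33 = -0.29781447 / 0.90531541 = -0.329.
Therefore phi_{33} = -0.3290.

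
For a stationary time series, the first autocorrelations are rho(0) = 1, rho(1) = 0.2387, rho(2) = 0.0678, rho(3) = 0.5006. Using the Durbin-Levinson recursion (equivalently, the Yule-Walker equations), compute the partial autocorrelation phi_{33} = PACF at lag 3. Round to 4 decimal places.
\phi_{33} = 0.5110

The PACF at lag k is phi_{kk}, the last component of the solution
to the Yule-Walker system G_k phi = r_k where
  (G_k)_{ij} = rho(|i - j|), (r_k)_i = rho(i), i,j = 1..k.
Equivalently, Durbin-Levinson gives phi_{kk} iteratively:
  phi_{11} = rho(1)
  phi_{kk} = [rho(k) - sum_{j=1..k-1} phi_{k-1,j} rho(k-j)]
            / [1 - sum_{j=1..k-1} phi_{k-1,j} rho(j)],
  phi_{k,j} = phi_{k-1,j} - phi_{kk} phi_{k-1,k-j},  j = 1..k-1.
Step k = 1:
  phi_11 = rho(1) = 0.2387.
Step k = 2:
  phi_22 = [rho(2) - phi_11 rho(1)] / [1 - phi_11 rho(1)] = [0.0678 - (0.2387)(0.2387)] / [1 - (0.2387)(0.2387)]
         = 0.01082231 / 0.94302231 = 0.011476.
  Update: phi_21 = phi_11 - phi_22 phi_11 = 0.2387 - (0.011476)(0.2387) = 0.235961.
Step k = 3:
  phi_33 = [rho(3) - phi_21 rho(2) - phi_22 rho(1)] / [1 - phi_21 rho(1) - phi_22 rho(2)]
    numerator   = 0.5006 - (0.235961)(0.0678) - (0.011476)(0.2387) = 0.4818625
    denominator = 1 - (0.235961)(0.2387) - (0.011476)(0.0678) = 0.94289811
  phi_33 = 0.4818625 / 0.94289811 = 0.511.
Therefore phi_{33} = 0.5110.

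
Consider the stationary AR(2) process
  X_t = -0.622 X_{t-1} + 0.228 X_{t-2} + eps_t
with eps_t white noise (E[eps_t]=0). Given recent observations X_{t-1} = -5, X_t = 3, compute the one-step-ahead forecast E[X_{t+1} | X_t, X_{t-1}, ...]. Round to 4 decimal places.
E[X_{t+1} \mid \mathcal F_t] = -3.0060

For an AR(p) model X_t = c + sum_i phi_i X_{t-i} + eps_t, the
one-step-ahead conditional mean is
  E[X_{t+1} | X_t, ...] = c + sum_i phi_i X_{t+1-i}.
Substitute known values:
  E[X_{t+1} | ...] = (-0.622) * (3) + (0.228) * (-5)
                   = -3.0060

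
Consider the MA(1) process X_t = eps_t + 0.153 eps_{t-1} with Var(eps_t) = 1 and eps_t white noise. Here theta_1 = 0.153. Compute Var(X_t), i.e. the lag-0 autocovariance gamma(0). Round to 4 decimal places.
\gamma(0) = 1.0234

For an MA(q) process X_t = eps_t + sum_i theta_i eps_{t-i} with
Var(eps_t) = sigma^2, the variance is
  gamma(0) = sigma^2 * (1 + sum_i theta_i^2).
  sum_i theta_i^2 = (0.153)^2 = 0.023409.
  gamma(0) = 1 * (1 + 0.023409) = 1 * 1.023409 = 1.023409, which rounds to 1.0234.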